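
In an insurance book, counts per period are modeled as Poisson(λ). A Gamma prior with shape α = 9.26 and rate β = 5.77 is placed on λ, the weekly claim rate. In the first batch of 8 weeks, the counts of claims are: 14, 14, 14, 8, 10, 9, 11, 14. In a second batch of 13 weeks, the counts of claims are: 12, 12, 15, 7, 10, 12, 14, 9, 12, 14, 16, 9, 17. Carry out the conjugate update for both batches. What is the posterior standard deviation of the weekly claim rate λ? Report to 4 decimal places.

With a Gamma(shape α, rate β) prior, the Poisson likelihood is conjugate: the posterior is Gamma(α + ΣXᵢ, β + n).
Batch 1: sum of counts S = 94 over n = 8 weeks.
After batch 1: Gamma(α+S, β+n) = Gamma(9.26+94, 5.77+8) = Gamma(103.26, 13.77).
Batch 2: sum of counts S = 159 over n = 13 weeks.
After batch 2: Gamma(α+S, β+n) = Gamma(103.26+159, 13.77+13) = Gamma(262.26, 26.77).
SD = √α/β = √262.26/26.77 = 0.6049.

0.6049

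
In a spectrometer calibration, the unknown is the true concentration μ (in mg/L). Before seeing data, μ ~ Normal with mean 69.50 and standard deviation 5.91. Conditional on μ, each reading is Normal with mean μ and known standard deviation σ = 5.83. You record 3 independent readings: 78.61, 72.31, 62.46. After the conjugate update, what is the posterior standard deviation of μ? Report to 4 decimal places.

2.9248

For Normal data with known variance σ², a Normal(μ₀, σ₀²) prior on μ is conjugate. Posterior precision = 1/σ₀² + n/σ²; posterior mean is the precision-weighted average of μ₀ and x̄.
σ₀² = 5.91² = 34.9281, σ² = 5.83² = 33.9889; σ² + n·σ₀² = 33.9889 + 3·34.9281 = 138.7732.
Posterior precision = 1/σ₀² + n/σ² = 1/34.9281 + 3/33.9889 = (σ² + n·σ₀²)/(σ₀²σ²) = 138.7732/(34.9281·33.9889); posterior variance σₙ² = σ₀²σ²/(σ² + n·σ₀²) = 34.9281·33.9889/138.7732 = 8.554733.
Posterior SD = √σₙ² = √(34.9281·33.9889/138.7732) = 2.9248.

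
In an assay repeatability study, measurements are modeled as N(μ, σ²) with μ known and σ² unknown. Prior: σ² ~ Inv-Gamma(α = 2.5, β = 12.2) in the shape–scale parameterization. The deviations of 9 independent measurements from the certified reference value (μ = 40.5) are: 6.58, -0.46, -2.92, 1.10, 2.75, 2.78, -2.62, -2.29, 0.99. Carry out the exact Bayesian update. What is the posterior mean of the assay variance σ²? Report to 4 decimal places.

8.8353

With known mean μ and an Inverse-Gamma(α, β) prior on σ², the Normal likelihood is conjugate: posterior is Inv-Gamma(α + n/2, β + Σ(xᵢ−μ)²/2).
Σ(xᵢ−μ)² = (6.58)² + (-0.46)² + (-2.92)² + (1.10)² + (2.75)² + (2.78)² + (-2.62)² + (-2.29)² + (0.99)² = 81.6239.
Posterior: Inv-Gamma(2.5 + 9/2, 12.2 + 81.6239/2) = Inv-Gamma(7.00, 53.01195).
E[σ²|data] = β/(α−1) = 53.01195/6.00 = 8.8353.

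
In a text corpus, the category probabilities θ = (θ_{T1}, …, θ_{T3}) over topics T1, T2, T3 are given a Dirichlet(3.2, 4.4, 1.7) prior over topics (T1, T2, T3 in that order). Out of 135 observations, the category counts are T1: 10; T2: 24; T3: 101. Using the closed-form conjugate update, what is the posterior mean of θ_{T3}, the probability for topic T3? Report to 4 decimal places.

0.7117

The Dirichlet prior is conjugate to the Multinomial likelihood: each posterior αⱼ = prior αⱼ + observed count nⱼ.
Posterior concentration: (13.2, 28.4, 102.7), total = 144.3.
E[θ_{T3}|data] = α_{T3}/Σα = 102.7/144.3 = 0.7117.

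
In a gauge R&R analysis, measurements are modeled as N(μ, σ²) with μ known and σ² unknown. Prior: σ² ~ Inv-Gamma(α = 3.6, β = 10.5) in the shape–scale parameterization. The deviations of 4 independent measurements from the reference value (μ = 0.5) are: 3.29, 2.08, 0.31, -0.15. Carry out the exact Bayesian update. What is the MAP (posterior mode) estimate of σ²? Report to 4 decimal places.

2.7477

With known mean μ and an Inverse-Gamma(α, β) prior on σ², the Normal likelihood is conjugate: posterior is Inv-Gamma(α + n/2, β + Σ(xᵢ−μ)²/2).
Σ(xᵢ−μ)² = (3.29)² + (2.08)² + (0.31)² + (-0.15)² = 15.2691.
Posterior: Inv-Gamma(3.6 + 4/2, 10.5 + 15.2691/2) = Inv-Gamma(5.60, 18.13455).
Mode = β/(α+1) = 18.13455/6.60 = 2.7477.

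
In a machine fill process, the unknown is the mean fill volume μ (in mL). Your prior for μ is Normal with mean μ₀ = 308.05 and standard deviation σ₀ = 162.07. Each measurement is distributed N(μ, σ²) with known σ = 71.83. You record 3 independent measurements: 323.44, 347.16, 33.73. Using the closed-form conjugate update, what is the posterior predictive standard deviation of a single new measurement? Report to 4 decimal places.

For Normal data with known variance σ², a Normal(μ₀, σ₀²) prior on μ is conjugate. Posterior precision = 1/σ₀² + n/σ²; posterior mean is the precision-weighted average of μ₀ and x̄.
σ₀² = 162.07² = 26266.6849, σ² = 71.83² = 5159.5489; σ² + n·σ₀² = 5159.5489 + 3·26266.6849 = 83959.6036.
Posterior precision = 1/σ₀² + n/σ² = 1/26266.6849 + 3/5159.5489 = (σ² + n·σ₀²)/(σ₀²σ²) = 83959.6036/(26266.6849·5159.5489); posterior variance σₙ² = σ₀²σ²/(σ² + n·σ₀²) = 26266.6849·5159.5489/83959.6036 = 1614.160136.
Predictive variance for one new observation = σₙ² + σ² = 26266.6849·5159.5489/83959.6036 + 5159.5489 = σ²·(σ₀² + 83959.6036)/83959.6036 = 5159.5489·110226.2885/83959.6036 = 6773.709036; SD = √(5159.5489·110226.2885/83959.6036) = 82.3025.

82.3025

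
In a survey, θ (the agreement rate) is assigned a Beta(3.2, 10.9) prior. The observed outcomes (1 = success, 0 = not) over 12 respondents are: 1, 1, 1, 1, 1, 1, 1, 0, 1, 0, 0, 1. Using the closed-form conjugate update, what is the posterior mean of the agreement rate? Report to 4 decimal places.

0.4674

The Beta prior is conjugate to a Binomial/Bernoulli likelihood; the update adds successes to α and failures to β.
Posterior: Beta(α+k, β+n−k) = Beta(3.2+9, 10.9+3) = Beta(12.2, 13.9).
Posterior mean = α/(α+β) = 12.2/26.1 = 0.4674.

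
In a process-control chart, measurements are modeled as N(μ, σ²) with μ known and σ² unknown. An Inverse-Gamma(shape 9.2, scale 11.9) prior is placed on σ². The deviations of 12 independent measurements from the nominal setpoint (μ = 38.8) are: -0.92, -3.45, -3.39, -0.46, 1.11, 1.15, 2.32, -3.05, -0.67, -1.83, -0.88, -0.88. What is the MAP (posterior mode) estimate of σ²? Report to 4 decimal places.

With known mean μ and an Inverse-Gamma(α, β) prior on σ², the Normal likelihood is conjugate: posterior is Inv-Gamma(α + n/2, β + Σ(xᵢ−μ)²/2).
Σ(xᵢ−μ)² = (-0.92)² + (-3.45)² + (-3.39)² + (-0.46)² + (1.11)² + (1.15)² + (2.32)² + (-3.05)² + (-0.67)² + (-1.83)² + (-0.88)² + (-0.88)² = 47.0387.
Posterior: Inv-Gamma(9.2 + 12/2, 11.9 + 47.0387/2) = Inv-Gamma(15.20, 35.41935).
Mode = β/(α+1) = 35.41935/16.20 = 2.1864.

2.1864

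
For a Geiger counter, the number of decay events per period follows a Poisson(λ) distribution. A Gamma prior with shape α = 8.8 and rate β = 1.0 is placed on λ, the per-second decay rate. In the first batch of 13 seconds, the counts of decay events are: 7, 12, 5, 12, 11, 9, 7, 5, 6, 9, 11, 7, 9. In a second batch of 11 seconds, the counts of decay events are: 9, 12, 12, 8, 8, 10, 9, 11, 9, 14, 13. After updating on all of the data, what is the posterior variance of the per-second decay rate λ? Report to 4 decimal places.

0.3741

With a Gamma(shape α, rate β) prior, the Poisson likelihood is conjugate: the posterior is Gamma(α + ΣXᵢ, β + n).
Batch 1: sum of counts S = 110 over n = 13 seconds.
After batch 1: Gamma(α+S, β+n) = Gamma(8.8+110, 1.0+13) = Gamma(118.8, 14.0).
Batch 2: sum of counts S = 115 over n = 11 seconds.
After batch 2: Gamma(α+S, β+n) = Gamma(118.8+115, 14.0+11) = Gamma(233.8, 25.0).
Var = α/β² = 233.8/25.0² = 0.3741.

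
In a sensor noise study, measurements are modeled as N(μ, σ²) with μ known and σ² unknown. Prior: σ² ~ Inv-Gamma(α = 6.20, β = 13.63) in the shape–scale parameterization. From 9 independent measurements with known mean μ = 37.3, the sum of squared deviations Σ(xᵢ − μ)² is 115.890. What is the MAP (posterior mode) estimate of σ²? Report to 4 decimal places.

With known mean μ and an Inverse-Gamma(α, β) prior on σ², the Normal likelihood is conjugate: posterior is Inv-Gamma(α + n/2, β + Σ(xᵢ−μ)²/2).
Posterior: Inv-Gamma(6.20 + 9/2, 13.63 + 115.890/2) = Inv-Gamma(10.70, 71.5750).
Mode = β/(α+1) = 71.5750/11.70 = 6.1175.

6.1175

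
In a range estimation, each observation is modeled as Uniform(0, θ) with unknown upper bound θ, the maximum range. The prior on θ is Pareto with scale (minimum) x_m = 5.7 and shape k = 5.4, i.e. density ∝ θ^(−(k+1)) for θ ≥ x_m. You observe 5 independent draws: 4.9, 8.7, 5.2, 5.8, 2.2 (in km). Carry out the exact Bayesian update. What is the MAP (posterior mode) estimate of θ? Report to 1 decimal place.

8.7

A Pareto(scale x_m, shape k) prior on the upper bound θ of Uniform(0, θ) is conjugate: posterior is Pareto(max(x_m, max xᵢ), k + n).
Sample maximum = 8.7; prior scale x_m = 5.7 → posterior scale = max = 8.7.
Posterior shape = 5.4 + 5 = 10.4.
The Pareto density is decreasing on [x_m, ∞), so the mode is x_m = 8.7.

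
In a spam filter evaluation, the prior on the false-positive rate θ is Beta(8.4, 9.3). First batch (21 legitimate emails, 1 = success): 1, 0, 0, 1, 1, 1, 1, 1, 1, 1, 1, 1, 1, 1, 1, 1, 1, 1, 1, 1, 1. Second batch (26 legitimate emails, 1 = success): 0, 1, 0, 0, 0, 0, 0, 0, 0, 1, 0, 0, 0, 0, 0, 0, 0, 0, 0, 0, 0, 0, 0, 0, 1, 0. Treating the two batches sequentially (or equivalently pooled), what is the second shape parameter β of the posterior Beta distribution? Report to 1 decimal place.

34.3

The Beta prior is conjugate to a Binomial/Bernoulli likelihood; the update adds successes to α and failures to β.
After batch 1: Beta(8.4+19, 9.3+2) = Beta(27.4, 11.3).
After batch 2: Beta(27.4+3, 11.3+23) = Beta(30.4, 34.3).
Posterior β = 34.3.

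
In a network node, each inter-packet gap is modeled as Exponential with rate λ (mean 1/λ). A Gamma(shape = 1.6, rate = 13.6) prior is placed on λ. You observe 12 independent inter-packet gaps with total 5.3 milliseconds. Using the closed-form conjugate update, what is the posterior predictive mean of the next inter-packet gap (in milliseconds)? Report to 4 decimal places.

With a Gamma(shape α, rate β) prior on the exponential rate λ, the posterior after n observations with total T = Σxᵢ is Gamma(α+n, β+T).
Posterior: Gamma(1.6+12, 13.6+5.3) = Gamma(13.6, 18.9).
The predictive distribution for the next observation is Lomax; its mean is β/(α−1) = 18.9/12.6 = 1.5000.

1.5000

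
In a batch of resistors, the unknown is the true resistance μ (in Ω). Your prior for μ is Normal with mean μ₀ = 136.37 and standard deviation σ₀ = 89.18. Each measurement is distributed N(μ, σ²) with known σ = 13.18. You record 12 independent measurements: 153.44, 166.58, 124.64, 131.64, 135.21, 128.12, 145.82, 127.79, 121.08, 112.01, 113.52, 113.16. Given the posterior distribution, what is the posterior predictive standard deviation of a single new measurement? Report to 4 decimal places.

For Normal data with known variance σ², a Normal(μ₀, σ₀²) prior on μ is conjugate. Posterior precision = 1/σ₀² + n/σ²; posterior mean is the precision-weighted average of μ₀ and x̄.
σ₀² = 89.18² = 7953.0724, σ² = 13.18² = 173.7124; σ² + n·σ₀² = 173.7124 + 12·7953.0724 = 95610.5812.
Posterior precision = 1/σ₀² + n/σ² = 1/7953.0724 + 12/173.7124 = (σ² + n·σ₀²)/(σ₀²σ²) = 95610.5812/(7953.0724·173.7124); posterior variance σₙ² = σ₀²σ²/(σ² + n·σ₀²) = 7953.0724·173.7124/95610.5812 = 14.449732.
Predictive variance for one new observation = σₙ² + σ² = 7953.0724·173.7124/95610.5812 + 173.7124 = σ²·(σ₀² + 95610.5812)/95610.5812 = 173.7124·103563.6536/95610.5812 = 188.162132; SD = √(173.7124·103563.6536/95610.5812) = 13.7172.

13.7172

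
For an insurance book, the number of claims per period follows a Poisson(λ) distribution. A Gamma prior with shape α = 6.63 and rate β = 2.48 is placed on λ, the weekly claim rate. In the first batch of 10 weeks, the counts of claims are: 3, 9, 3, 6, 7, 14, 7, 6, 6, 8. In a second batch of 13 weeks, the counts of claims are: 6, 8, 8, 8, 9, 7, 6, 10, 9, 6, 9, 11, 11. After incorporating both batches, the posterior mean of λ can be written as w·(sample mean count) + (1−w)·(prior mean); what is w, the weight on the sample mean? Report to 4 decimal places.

With a Gamma(shape α, rate β) prior, the Poisson likelihood is conjugate: the posterior is Gamma(α + ΣXᵢ, β + n).
Total number of weeks: n = 10 + 13 = 23.
Posterior mean = (α₀+S)/(β₀+n) = [n/(β₀+n)]·(S/n) + [β₀/(β₀+n)]·(α₀/β₀), so only n and β₀ enter the weight.
Weight on data w = n/(β₀+n) = 23/(2.48+23) = 23/25.48 = 0.9027.

0.9027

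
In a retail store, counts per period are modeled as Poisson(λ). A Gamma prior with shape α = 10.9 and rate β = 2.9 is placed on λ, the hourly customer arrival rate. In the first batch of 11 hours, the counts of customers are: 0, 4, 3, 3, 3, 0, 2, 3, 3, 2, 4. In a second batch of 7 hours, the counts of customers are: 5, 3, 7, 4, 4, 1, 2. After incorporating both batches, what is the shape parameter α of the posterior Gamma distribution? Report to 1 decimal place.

With a Gamma(shape α, rate β) prior, the Poisson likelihood is conjugate: the posterior is Gamma(α + ΣXᵢ, β + n).
Batch 1: sum of counts S = 27 over n = 11 hours.
After batch 1: Gamma(α+S, β+n) = Gamma(10.9+27, 2.9+11) = Gamma(37.9, 13.9).
Batch 2: sum of counts S = 26 over n = 7 hours.
After batch 2: Gamma(α+S, β+n) = Gamma(37.9+26, 13.9+7) = Gamma(63.9, 20.9).
Posterior α = 63.9.

63.9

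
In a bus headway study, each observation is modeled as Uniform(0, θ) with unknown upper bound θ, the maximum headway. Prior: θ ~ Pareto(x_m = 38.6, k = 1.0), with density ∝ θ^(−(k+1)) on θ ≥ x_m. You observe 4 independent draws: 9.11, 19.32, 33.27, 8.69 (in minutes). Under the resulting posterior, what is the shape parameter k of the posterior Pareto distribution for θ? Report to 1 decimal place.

A Pareto(scale x_m, shape k) prior on the upper bound θ of Uniform(0, θ) is conjugate: posterior is Pareto(max(x_m, max xᵢ), k + n).
Sample maximum = 33.27; prior scale x_m = 38.6 → posterior scale = max = 38.60.
Posterior shape = 1.0 + 4 = 5.0.
Posterior shape k = 5.0.

5.0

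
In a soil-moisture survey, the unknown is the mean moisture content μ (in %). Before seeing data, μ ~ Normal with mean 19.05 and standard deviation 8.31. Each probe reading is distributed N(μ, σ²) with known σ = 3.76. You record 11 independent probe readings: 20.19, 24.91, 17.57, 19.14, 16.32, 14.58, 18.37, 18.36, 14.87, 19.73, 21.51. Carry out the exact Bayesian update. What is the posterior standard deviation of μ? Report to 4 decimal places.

1.1233

For Normal data with known variance σ², a Normal(μ₀, σ₀²) prior on μ is conjugate. Posterior precision = 1/σ₀² + n/σ²; posterior mean is the precision-weighted average of μ₀ and x̄.
σ₀² = 8.31² = 69.0561, σ² = 3.76² = 14.1376; σ² + n·σ₀² = 14.1376 + 11·69.0561 = 773.7547.
Posterior precision = 1/σ₀² + n/σ² = 1/69.0561 + 11/14.1376 = (σ² + n·σ₀²)/(σ₀²σ²) = 773.7547/(69.0561·14.1376); posterior variance σₙ² = σ₀²σ²/(σ² + n·σ₀²) = 69.0561·14.1376/773.7547 = 1.261753.
Posterior SD = √σₙ² = √(69.0561·14.1376/773.7547) = 1.1233.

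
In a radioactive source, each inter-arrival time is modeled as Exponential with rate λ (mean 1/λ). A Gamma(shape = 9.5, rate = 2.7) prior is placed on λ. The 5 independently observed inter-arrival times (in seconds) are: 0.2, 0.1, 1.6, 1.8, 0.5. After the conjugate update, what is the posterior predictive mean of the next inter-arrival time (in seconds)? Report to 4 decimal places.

With a Gamma(shape α, rate β) prior on the exponential rate λ, the posterior after n observations with total T = Σxᵢ is Gamma(α+n, β+T).
Sum of observations T = 4.2 seconds; n = 5.
Posterior: Gamma(9.5+5, 2.7+4.2) = Gamma(14.5, 6.9).
The predictive distribution for the next observation is Lomax; its mean is β/(α−1) = 6.9/13.5 = 0.5111.

0.5111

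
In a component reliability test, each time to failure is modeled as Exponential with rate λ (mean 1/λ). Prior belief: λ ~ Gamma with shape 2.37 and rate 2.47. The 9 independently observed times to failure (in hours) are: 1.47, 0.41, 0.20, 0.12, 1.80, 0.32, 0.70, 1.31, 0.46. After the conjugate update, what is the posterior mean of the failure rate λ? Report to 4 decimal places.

1.2279

With a Gamma(shape α, rate β) prior on the exponential rate λ, the posterior after n observations with total T = Σxᵢ is Gamma(α+n, β+T).
Sum of observations T = 6.79 hours; n = 9.
Posterior: Gamma(2.37+9, 2.47+6.79) = Gamma(11.37, 9.26).
Posterior mean of λ = α/β = 11.37/9.26 = 1.2279.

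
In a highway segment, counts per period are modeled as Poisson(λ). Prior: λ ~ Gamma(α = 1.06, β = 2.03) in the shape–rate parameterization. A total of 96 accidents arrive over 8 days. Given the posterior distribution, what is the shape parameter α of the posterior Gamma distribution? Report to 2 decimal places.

With a Gamma(shape α, rate β) prior, the Poisson likelihood is conjugate: the posterior is Gamma(α + ΣXᵢ, β + n).
Posterior: Gamma(α+S, β+n) = Gamma(1.06+96, 2.03+8) = Gamma(97.06, 10.03).
Posterior α = 97.06.

97.06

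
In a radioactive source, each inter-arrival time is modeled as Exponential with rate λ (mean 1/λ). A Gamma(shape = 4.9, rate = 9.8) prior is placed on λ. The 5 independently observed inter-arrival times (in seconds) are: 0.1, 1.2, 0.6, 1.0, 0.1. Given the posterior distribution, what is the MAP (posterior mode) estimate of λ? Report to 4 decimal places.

0.6953

With a Gamma(shape α, rate β) prior on the exponential rate λ, the posterior after n observations with total T = Σxᵢ is Gamma(α+n, β+T).
Sum of observations T = 3.0 seconds; n = 5.
Posterior: Gamma(4.9+5, 9.8+3.0) = Gamma(9.9, 12.8).
Mode = (α−1)/β = 0.6953.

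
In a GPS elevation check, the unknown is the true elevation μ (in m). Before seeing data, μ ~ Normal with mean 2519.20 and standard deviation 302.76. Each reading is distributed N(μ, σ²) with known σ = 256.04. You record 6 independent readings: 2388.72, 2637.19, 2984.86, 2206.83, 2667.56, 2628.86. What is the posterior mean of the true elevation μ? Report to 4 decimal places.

For Normal data with known variance σ², a Normal(μ₀, σ₀²) prior on μ is conjugate. Posterior precision = 1/σ₀² + n/σ²; posterior mean is the precision-weighted average of μ₀ and x̄.
Σxᵢ = 2388.72 + 2637.19 + 2984.86 + 2206.83 + 2667.56 + 2628.86 = 15514.02, so n·x̄ = 15514.02.
σ₀² = 302.76² = 91663.6176, σ² = 256.04² = 65556.4816; σ² + n·σ₀² = 65556.4816 + 6·91663.6176 = 615538.1872.
Posterior mean = (μ₀/σ₀² + n·x̄/σ²)/(1/σ₀² + n/σ²) = (σ²·μ₀ + σ₀²·n·x̄)/(σ² + n·σ₀²) = (65556.4816·2519.20 + 91663.6176·15514.02)/615538.1872 = 1587221085.165472/615538.1872 = 2578.5908.

2578.5908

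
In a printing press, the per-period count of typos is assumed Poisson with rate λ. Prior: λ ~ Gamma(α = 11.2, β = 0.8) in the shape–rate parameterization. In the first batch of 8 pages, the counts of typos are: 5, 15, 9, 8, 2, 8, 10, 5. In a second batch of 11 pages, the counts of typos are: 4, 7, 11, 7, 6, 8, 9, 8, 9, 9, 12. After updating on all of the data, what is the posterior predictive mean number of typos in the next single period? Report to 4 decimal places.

8.2424

With a Gamma(shape α, rate β) prior, the Poisson likelihood is conjugate: the posterior is Gamma(α + ΣXᵢ, β + n).
Batch 1: sum of counts S = 62 over n = 8 pages.
After batch 1: Gamma(α+S, β+n) = Gamma(11.2+62, 0.8+8) = Gamma(73.2, 8.8).
Batch 2: sum of counts S = 90 over n = 11 pages.
After batch 2: Gamma(α+S, β+n) = Gamma(73.2+90, 8.8+11) = Gamma(163.2, 19.8).
The predictive distribution for one future period is NegBinom with mean α/β = 8.2424.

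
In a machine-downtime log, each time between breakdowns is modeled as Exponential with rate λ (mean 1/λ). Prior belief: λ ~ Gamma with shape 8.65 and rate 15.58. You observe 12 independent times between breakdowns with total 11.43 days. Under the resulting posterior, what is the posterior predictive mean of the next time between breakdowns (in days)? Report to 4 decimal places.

1.3746

With a Gamma(shape α, rate β) prior on the exponential rate λ, the posterior after n observations with total T = Σxᵢ is Gamma(α+n, β+T).
Posterior: Gamma(8.65+12, 15.58+11.43) = Gamma(20.65, 27.01).
The predictive distribution for the next observation is Lomax; its mean is β/(α−1) = 27.01/19.65 = 1.3746.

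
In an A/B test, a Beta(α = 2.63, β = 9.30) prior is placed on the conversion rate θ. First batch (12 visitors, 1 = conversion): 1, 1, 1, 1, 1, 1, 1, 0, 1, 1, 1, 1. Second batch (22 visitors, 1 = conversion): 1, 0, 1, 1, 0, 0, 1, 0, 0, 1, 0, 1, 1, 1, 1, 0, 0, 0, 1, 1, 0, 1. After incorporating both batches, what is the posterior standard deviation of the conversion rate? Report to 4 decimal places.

0.0725

The Beta prior is conjugate to a Binomial/Bernoulli likelihood; the update adds successes to α and failures to β.
After batch 1: Beta(2.63+11, 9.30+1) = Beta(13.63, 10.30).
After batch 2: Beta(13.63+12, 10.30+10) = Beta(25.63, 20.30).
Var = αβ/((α+β)²(α+β+1)) = 25.63·20.30/(45.93²·46.93) = 0.00525534; SD = √0.00525534 = 0.0725.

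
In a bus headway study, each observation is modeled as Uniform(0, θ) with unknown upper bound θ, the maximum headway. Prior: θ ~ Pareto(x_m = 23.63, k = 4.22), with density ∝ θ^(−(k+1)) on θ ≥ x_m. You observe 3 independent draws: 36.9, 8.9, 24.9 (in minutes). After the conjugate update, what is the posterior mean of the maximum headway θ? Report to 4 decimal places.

42.8325

A Pareto(scale x_m, shape k) prior on the upper bound θ of Uniform(0, θ) is conjugate: posterior is Pareto(max(x_m, max xᵢ), k + n).
Sample maximum = 36.9; prior scale x_m = 23.63 → posterior scale = max = 36.90.
Posterior shape = 4.22 + 3 = 7.22.
E[θ|data] = k·x_m/(k−1) = 7.22·36.90/6.22 = 42.8325.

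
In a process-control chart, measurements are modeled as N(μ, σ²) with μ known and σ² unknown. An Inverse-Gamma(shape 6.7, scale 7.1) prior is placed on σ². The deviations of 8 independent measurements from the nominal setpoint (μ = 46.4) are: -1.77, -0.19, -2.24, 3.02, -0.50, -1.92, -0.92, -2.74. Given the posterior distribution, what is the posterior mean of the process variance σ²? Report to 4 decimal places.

2.2576

With known mean μ and an Inverse-Gamma(α, β) prior on σ², the Normal likelihood is conjugate: posterior is Inv-Gamma(α + n/2, β + Σ(xᵢ−μ)²/2).
Σ(xᵢ−μ)² = (-1.77)² + (-0.19)² + (-2.24)² + (3.02)² + (-0.50)² + (-1.92)² + (-0.92)² + (-2.74)² = 29.5974.
Posterior: Inv-Gamma(6.7 + 8/2, 7.1 + 29.5974/2) = Inv-Gamma(10.70, 21.89870).
E[σ²|data] = β/(α−1) = 21.89870/9.70 = 2.2576.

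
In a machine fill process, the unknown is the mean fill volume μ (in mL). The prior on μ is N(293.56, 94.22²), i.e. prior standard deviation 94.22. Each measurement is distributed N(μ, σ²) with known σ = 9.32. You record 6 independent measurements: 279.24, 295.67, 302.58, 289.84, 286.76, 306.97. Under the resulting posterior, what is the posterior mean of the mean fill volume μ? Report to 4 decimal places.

293.5101

For Normal data with known variance σ², a Normal(μ₀, σ₀²) prior on μ is conjugate. Posterior precision = 1/σ₀² + n/σ²; posterior mean is the precision-weighted average of μ₀ and x̄.
Σxᵢ = 279.24 + 295.67 + 302.58 + 289.84 + 286.76 + 306.97 = 1761.06, so n·x̄ = 1761.06.
σ₀² = 94.22² = 8877.4084, σ² = 9.32² = 86.8624; σ² + n·σ₀² = 86.8624 + 6·8877.4084 = 53351.3128.
Posterior mean = (μ₀/σ₀² + n·x̄/σ²)/(1/σ₀² + n/σ²) = (σ²·μ₀ + σ₀²·n·x̄)/(σ² + n·σ₀²) = (86.8624·293.56 + 8877.4084·1761.06)/53351.3128 = 15659148.163048/53351.3128 = 293.5101.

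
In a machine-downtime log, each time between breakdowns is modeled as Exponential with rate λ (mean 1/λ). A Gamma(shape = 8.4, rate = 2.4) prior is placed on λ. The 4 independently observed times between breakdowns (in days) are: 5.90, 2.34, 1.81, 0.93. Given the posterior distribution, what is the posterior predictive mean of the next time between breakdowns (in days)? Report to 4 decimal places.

1.1737

With a Gamma(shape α, rate β) prior on the exponential rate λ, the posterior after n observations with total T = Σxᵢ is Gamma(α+n, β+T).
Sum of observations T = 10.98 days; n = 4.
Posterior: Gamma(8.4+4, 2.4+10.98) = Gamma(12.4, 13.38).
The predictive distribution for the next observation is Lomax; its mean is β/(α−1) = 13.38/11.4 = 1.1737.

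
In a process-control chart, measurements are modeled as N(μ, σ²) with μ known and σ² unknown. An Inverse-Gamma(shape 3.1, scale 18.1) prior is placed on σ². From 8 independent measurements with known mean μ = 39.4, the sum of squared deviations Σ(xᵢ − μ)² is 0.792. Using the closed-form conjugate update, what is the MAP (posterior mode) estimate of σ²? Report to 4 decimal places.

With known mean μ and an Inverse-Gamma(α, β) prior on σ², the Normal likelihood is conjugate: posterior is Inv-Gamma(α + n/2, β + Σ(xᵢ−μ)²/2).
Posterior: Inv-Gamma(3.1 + 8/2, 18.1 + 0.792/2) = Inv-Gamma(7.10, 18.4960).
Mode = β/(α+1) = 18.4960/8.10 = 2.2835.

2.2835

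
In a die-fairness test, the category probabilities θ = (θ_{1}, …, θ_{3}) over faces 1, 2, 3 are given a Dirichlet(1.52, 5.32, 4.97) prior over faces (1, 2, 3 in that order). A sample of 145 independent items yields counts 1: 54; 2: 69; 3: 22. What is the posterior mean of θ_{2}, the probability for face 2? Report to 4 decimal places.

The Dirichlet prior is conjugate to the Multinomial likelihood: each posterior αⱼ = prior αⱼ + observed count nⱼ.
Posterior concentration: (55.52, 74.32, 26.97), total = 156.81.
E[θ_{2}|data] = α_{2}/Σα = 74.32/156.81 = 0.4739.

0.4739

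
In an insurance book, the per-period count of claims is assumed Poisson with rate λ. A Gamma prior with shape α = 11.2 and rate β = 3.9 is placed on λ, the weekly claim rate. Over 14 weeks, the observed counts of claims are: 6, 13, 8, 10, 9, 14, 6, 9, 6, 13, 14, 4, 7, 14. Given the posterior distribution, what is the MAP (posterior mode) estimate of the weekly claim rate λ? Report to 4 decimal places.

8.0000

With a Gamma(shape α, rate β) prior, the Poisson likelihood is conjugate: the posterior is Gamma(α + ΣXᵢ, β + n).
Sum of counts S = 133 over n = 14 weeks.
Posterior: Gamma(α+S, β+n) = Gamma(11.2+133, 3.9+14) = Gamma(144.2, 17.9).
Mode of Gamma(α,β) for α≥1 is (α−1)/β = 143.2/17.9 = 8.0000.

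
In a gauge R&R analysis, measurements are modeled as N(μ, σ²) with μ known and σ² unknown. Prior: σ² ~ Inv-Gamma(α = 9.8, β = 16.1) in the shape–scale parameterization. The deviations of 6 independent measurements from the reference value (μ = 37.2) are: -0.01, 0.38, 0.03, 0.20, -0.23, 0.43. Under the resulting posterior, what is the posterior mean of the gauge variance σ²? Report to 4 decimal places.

1.3823

With known mean μ and an Inverse-Gamma(α, β) prior on σ², the Normal likelihood is conjugate: posterior is Inv-Gamma(α + n/2, β + Σ(xᵢ−μ)²/2).
Σ(xᵢ−μ)² = (-0.01)² + (0.38)² + (0.03)² + (0.20)² + (-0.23)² + (0.43)² = 0.4232.
Posterior: Inv-Gamma(9.8 + 6/2, 16.1 + 0.4232/2) = Inv-Gamma(12.80, 16.31160).
E[σ²|data] = β/(α−1) = 16.31160/11.80 = 1.3823.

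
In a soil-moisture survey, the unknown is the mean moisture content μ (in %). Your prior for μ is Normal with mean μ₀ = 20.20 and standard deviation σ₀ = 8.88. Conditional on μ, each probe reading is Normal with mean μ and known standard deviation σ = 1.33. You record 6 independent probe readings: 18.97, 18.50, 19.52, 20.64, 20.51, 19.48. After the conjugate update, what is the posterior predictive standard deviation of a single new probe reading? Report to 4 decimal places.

1.4362

For Normal data with known variance σ², a Normal(μ₀, σ₀²) prior on μ is conjugate. Posterior precision = 1/σ₀² + n/σ²; posterior mean is the precision-weighted average of μ₀ and x̄.
σ₀² = 8.88² = 78.8544, σ² = 1.33² = 1.7689; σ² + n·σ₀² = 1.7689 + 6·78.8544 = 474.8953.
Posterior precision = 1/σ₀² + n/σ² = 1/78.8544 + 6/1.7689 = (σ² + n·σ₀²)/(σ₀²σ²) = 474.8953/(78.8544·1.7689); posterior variance σₙ² = σ₀²σ²/(σ² + n·σ₀²) = 78.8544·1.7689/474.8953 = 0.293719.
Predictive variance for one new observation = σₙ² + σ² = 78.8544·1.7689/474.8953 + 1.7689 = σ²·(σ₀² + 474.8953)/474.8953 = 1.7689·553.7497/474.8953 = 2.062619; SD = √(1.7689·553.7497/474.8953) = 1.4362.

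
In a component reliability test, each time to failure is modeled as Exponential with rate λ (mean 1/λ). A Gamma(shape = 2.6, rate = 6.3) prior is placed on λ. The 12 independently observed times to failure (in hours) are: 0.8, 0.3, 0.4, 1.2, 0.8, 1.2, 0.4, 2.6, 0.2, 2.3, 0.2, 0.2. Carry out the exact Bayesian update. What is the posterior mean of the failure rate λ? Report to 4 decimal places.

With a Gamma(shape α, rate β) prior on the exponential rate λ, the posterior after n observations with total T = Σxᵢ is Gamma(α+n, β+T).
Sum of observations T = 10.6 hours; n = 12.
Posterior: Gamma(2.6+12, 6.3+10.6) = Gamma(14.6, 16.9).
Posterior mean of λ = α/β = 14.6/16.9 = 0.8639.

0.8639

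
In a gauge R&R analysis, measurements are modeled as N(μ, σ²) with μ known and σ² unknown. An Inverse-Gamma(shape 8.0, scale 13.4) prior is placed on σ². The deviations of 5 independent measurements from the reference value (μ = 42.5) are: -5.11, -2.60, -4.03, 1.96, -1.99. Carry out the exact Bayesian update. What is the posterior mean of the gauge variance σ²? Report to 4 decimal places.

4.4060

With known mean μ and an Inverse-Gamma(α, β) prior on σ², the Normal likelihood is conjugate: posterior is Inv-Gamma(α + n/2, β + Σ(xᵢ−μ)²/2).
Σ(xᵢ−μ)² = (-5.11)² + (-2.60)² + (-4.03)² + (1.96)² + (-1.99)² = 56.9147.
Posterior: Inv-Gamma(8.0 + 5/2, 13.4 + 56.9147/2) = Inv-Gamma(10.50, 41.85735).
E[σ²|data] = β/(α−1) = 41.85735/9.50 = 4.4060.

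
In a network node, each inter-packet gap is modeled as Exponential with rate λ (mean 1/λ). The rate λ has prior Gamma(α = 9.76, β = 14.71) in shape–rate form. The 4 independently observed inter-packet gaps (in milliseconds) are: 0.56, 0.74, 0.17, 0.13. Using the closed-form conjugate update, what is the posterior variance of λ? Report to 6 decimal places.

With a Gamma(shape α, rate β) prior on the exponential rate λ, the posterior after n observations with total T = Σxᵢ is Gamma(α+n, β+T).
Sum of observations T = 1.60 milliseconds; n = 4.
Posterior: Gamma(9.76+4, 14.71+1.60) = Gamma(13.76, 16.31).
Var = α/β² = 0.051726.

0.051726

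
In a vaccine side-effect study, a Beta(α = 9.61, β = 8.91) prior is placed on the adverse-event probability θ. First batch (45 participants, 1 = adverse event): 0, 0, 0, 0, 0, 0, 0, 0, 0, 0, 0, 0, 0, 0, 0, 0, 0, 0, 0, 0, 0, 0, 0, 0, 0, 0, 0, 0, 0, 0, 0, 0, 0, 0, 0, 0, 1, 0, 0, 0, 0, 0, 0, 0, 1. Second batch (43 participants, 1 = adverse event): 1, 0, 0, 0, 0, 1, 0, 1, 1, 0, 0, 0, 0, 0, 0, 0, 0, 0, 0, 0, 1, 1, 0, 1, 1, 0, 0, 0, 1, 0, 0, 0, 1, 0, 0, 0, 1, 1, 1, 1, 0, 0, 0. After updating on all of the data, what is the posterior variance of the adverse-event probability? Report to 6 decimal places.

0.001698

The Beta prior is conjugate to a Binomial/Bernoulli likelihood; the update adds successes to α and failures to β.
After batch 1: Beta(9.61+2, 8.91+43) = Beta(11.61, 51.91).
After batch 2: Beta(11.61+14, 51.91+29) = Beta(25.61, 80.91).
Var = αβ/((α+β)²(α+β+1)) = 25.61·80.91/(106.52²·107.52) = 0.001698.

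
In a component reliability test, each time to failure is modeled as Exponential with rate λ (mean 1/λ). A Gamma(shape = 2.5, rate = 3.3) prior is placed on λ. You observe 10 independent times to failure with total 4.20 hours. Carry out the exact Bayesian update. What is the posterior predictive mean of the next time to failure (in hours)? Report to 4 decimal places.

0.6522

With a Gamma(shape α, rate β) prior on the exponential rate λ, the posterior after n observations with total T = Σxᵢ is Gamma(α+n, β+T).
Posterior: Gamma(2.5+10, 3.3+4.20) = Gamma(12.5, 7.50).
The predictive distribution for the next observation is Lomax; its mean is β/(α−1) = 7.50/11.5 = 0.6522.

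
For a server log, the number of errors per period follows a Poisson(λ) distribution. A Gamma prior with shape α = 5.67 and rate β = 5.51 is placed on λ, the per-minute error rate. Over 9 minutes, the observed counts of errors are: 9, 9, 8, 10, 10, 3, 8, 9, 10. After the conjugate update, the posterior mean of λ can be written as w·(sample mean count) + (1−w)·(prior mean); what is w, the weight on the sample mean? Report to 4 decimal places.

0.6203

With a Gamma(shape α, rate β) prior, the Poisson likelihood is conjugate: the posterior is Gamma(α + ΣXᵢ, β + n).
Posterior mean = (α₀+S)/(β₀+n) = [n/(β₀+n)]·(S/n) + [β₀/(β₀+n)]·(α₀/β₀), so only n and β₀ enter the weight.
Weight on data w = n/(β₀+n) = 9/(5.51+9) = 9/14.51 = 0.6203.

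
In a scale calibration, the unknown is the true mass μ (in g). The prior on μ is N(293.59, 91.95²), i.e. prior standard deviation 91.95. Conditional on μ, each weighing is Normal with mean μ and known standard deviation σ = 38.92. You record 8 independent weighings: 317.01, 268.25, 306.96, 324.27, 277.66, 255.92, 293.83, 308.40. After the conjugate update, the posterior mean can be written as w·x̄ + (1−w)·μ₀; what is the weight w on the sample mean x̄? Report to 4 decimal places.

For Normal data with known variance σ², a Normal(μ₀, σ₀²) prior on μ is conjugate. Posterior precision = 1/σ₀² + n/σ²; posterior mean is the precision-weighted average of μ₀ and x̄.
σ₀² = 91.95² = 8454.8025, σ² = 38.92² = 1514.7664. Prior precision 1/σ₀² = 1/8454.8025; data precision n/σ² = 8/1514.7664.
w = (n/σ²)/(1/σ₀² + n/σ²) = n·σ₀²/(σ² + n·σ₀²) = 8·8454.8025/(1514.7664 + 8·8454.8025) = 67638.42/69153.1864 = 0.9781.

0.9781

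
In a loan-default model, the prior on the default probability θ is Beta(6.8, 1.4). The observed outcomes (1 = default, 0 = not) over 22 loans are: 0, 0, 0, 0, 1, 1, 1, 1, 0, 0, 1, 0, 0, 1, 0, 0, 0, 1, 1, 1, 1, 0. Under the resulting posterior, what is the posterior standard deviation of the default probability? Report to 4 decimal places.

The Beta prior is conjugate to a Binomial/Bernoulli likelihood; the update adds successes to α and failures to β.
Posterior: Beta(α+k, β+n−k) = Beta(6.8+10, 1.4+12) = Beta(16.8, 13.4).
Var = αβ/((α+β)²(α+β+1)) = 16.8·13.4/(30.2²·31.2) = 0.00791126; SD = √0.00791126 = 0.0889.

0.0889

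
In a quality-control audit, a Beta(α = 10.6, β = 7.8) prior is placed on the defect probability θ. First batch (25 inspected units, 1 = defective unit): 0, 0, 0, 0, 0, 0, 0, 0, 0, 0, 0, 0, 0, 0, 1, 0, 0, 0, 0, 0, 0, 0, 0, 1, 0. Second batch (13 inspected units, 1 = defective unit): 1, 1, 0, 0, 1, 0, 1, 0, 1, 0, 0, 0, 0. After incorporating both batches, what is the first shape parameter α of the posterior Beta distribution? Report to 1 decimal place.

The Beta prior is conjugate to a Binomial/Bernoulli likelihood; the update adds successes to α and failures to β.
After batch 1: Beta(10.6+2, 7.8+23) = Beta(12.6, 30.8).
After batch 2: Beta(12.6+5, 30.8+8) = Beta(17.6, 38.8).
Posterior α = 17.6.

17.6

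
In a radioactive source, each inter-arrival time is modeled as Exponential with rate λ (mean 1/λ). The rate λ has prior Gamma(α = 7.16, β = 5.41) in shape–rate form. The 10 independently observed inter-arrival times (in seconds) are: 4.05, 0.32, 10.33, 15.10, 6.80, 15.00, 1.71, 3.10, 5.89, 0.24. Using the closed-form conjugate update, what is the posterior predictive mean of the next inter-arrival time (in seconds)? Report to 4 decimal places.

With a Gamma(shape α, rate β) prior on the exponential rate λ, the posterior after n observations with total T = Σxᵢ is Gamma(α+n, β+T).
Sum of observations T = 62.54 seconds; n = 10.
Posterior: Gamma(7.16+10, 5.41+62.54) = Gamma(17.16, 67.95).
The predictive distribution for the next observation is Lomax; its mean is β/(α−1) = 67.95/16.16 = 4.2048.

4.2048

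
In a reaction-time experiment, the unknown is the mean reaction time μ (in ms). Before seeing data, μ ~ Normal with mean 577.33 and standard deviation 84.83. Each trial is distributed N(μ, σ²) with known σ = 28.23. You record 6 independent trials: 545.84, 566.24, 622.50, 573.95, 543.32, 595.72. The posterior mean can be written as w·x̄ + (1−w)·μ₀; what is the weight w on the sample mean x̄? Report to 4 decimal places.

For Normal data with known variance σ², a Normal(μ₀, σ₀²) prior on μ is conjugate. Posterior precision = 1/σ₀² + n/σ²; posterior mean is the precision-weighted average of μ₀ and x̄.
σ₀² = 84.83² = 7196.1289, σ² = 28.23² = 796.9329. Prior precision 1/σ₀² = 1/7196.1289; data precision n/σ² = 6/796.9329.
w = (n/σ²)/(1/σ₀² + n/σ²) = n·σ₀²/(σ² + n·σ₀²) = 6·7196.1289/(796.9329 + 6·7196.1289) = 43176.7734/43973.7063 = 0.9819.

0.9819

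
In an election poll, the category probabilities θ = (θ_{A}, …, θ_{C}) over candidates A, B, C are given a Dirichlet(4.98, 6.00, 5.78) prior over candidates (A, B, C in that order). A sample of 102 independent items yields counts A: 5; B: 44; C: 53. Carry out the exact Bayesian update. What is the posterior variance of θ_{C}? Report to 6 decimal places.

0.002087

The Dirichlet prior is conjugate to the Multinomial likelihood: each posterior αⱼ = prior αⱼ + observed count nⱼ.
Posterior concentration: (9.98, 50.00, 58.78), total = 118.76.
Var[θ_j] = α_j(Σα−α_j)/((Σα)²(Σα+1)) = 58.78·59.98/(118.76²·119.76) = 0.002087.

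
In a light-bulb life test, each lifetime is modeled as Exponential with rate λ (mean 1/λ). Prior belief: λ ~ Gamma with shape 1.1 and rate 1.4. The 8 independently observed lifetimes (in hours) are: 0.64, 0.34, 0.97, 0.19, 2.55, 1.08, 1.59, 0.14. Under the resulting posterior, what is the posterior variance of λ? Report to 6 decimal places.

0.114884

With a Gamma(shape α, rate β) prior on the exponential rate λ, the posterior after n observations with total T = Σxᵢ is Gamma(α+n, β+T).
Sum of observations T = 7.50 hours; n = 8.
Posterior: Gamma(1.1+8, 1.4+7.50) = Gamma(9.1, 8.90).
Var = α/β² = 0.114884.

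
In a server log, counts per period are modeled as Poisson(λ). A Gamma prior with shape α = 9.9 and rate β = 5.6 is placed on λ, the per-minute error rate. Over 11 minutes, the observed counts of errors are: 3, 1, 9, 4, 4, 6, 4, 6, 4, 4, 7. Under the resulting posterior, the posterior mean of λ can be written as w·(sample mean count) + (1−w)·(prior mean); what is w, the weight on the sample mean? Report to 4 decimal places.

0.6627

With a Gamma(shape α, rate β) prior, the Poisson likelihood is conjugate: the posterior is Gamma(α + ΣXᵢ, β + n).
Posterior mean = (α₀+S)/(β₀+n) = [n/(β₀+n)]·(S/n) + [β₀/(β₀+n)]·(α₀/β₀), so only n and β₀ enter the weight.
Weight on data w = n/(β₀+n) = 11/(5.6+11) = 11/16.6 = 0.6627.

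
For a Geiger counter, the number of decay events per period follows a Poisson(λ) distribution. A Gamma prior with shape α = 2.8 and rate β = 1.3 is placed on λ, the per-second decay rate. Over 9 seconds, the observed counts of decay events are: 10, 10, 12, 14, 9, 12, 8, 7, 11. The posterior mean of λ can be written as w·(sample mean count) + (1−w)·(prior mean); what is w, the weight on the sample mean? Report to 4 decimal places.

0.8738

With a Gamma(shape α, rate β) prior, the Poisson likelihood is conjugate: the posterior is Gamma(α + ΣXᵢ, β + n).
Posterior mean = (α₀+S)/(β₀+n) = [n/(β₀+n)]·(S/n) + [β₀/(β₀+n)]·(α₀/β₀), so only n and β₀ enter the weight.
Weight on data w = n/(β₀+n) = 9/(1.3+9) = 9/10.3 = 0.8738.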